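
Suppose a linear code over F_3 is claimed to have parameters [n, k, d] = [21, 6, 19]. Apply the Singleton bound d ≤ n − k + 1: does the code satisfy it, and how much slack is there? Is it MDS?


Singleton RHS = n − k + 1 = 16, slack = -3, bound violated (no such code; not MDS).

Singleton bound: d ≤ n − k + 1.
Here n = 21, k = 6, so n − k + 1 = 16.
Given d = 19, check d ≤ 16: NO.
Slack = (n − k + 1) − d = -3.
The slack is negative: d = 19 exceeds n − k + 1 = 16 by 3, so the Singleton bound is violated and no linear [21, 6, 19]_3 code can exist. In particular it is not MDS (MDS requires d = n − k + 1 exactly).
Description: the claimed parameters are [21, 6, 19]_3; such a code would be impossible (violates the Singleton bound).


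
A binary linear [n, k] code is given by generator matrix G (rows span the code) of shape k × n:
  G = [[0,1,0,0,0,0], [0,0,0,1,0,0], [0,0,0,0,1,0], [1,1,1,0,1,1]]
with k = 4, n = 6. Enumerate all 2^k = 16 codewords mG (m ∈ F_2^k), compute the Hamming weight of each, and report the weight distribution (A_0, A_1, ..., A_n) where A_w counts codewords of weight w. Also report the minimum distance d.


Weight distribution: A_0 = 1, A_1 = 3, A_2 = 3, A_3 = 2, A_4 = 3, A_5 = 3, A_6 = 1. Minimum distance d = 1.

Enumerate all 2^4 = 16 messages m ∈ F_2^4.
For each, compute codeword c = mG in F_2^6, then tally its weight.
  m = 0000 → c = 000000, weight = 0.
  m = 1000 → c = 010000, weight = 1.
  m = 0100 → c = 000100, weight = 1.
  m = 1100 → c = 010100, weight = 2.
  m = 0010 → c = 000010, weight = 1.
  m = 1010 → c = 010010, weight = 2.
  m = 0110 → c = 000110, weight = 2.
  m = 1110 → c = 010110, weight = 3.
  m = 0001 → c = 111011, weight = 5.
  m = 1001 → c = 101011, weight = 4.
  m = 0101 → c = 111111, weight = 6.
  m = 1101 → c = 101111, weight = 5.
  m = 0011 → c = 111001, weight = 4.
  m = 1011 → c = 101001, weight = 3.
  m = 0111 → c = 111101, weight = 5.
  m = 1111 → c = 101101, weight = 4.
Tally weights:
  weight 0: 1 codewords.
  weight 1: 3 codewords.
  weight 2: 3 codewords.
  weight 3: 2 codewords.
  weight 4: 3 codewords.
  weight 5: 3 codewords.
  weight 6: 1 codewords.
Minimum distance d = smallest w > 0 with A_w > 0 = 1.
Sanity: Σ A_w = 16 = 2^4 = 16 ✓.


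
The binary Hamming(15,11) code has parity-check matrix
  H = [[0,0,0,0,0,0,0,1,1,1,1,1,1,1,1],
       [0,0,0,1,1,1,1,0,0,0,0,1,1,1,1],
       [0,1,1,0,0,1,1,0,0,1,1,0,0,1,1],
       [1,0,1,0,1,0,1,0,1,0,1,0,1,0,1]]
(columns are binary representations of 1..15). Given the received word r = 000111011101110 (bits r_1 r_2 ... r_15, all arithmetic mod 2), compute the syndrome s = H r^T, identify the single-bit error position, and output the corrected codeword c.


s = (0, 0, 1, 1)^T, error position = 3, corrected codeword c = 001111011101110

Compute s = H r^T mod 2 one row at a time:
  s_1 = 1 + 1 + 1 + 0 + 1 + 1 + 1 + 0 = 6 ≡ 0 (mod 2).
  s_2 = 1 + 1 + 1 + 0 + 1 + 1 + 1 + 0 = 6 ≡ 0 (mod 2).
  s_3 = 0 + 0 + 1 + 0 + 1 + 0 + 1 + 0 = 3 ≡ 1 (mod 2).
  s_4 = 0 + 0 + 1 + 0 + 1 + 0 + 1 + 0 = 3 ≡ 1 (mod 2).
s = (0, 0, 1, 1)^T — this equals column 3 of H (binary 0011), so error is at position 3.
Correct: flip bit 3 of r = 000111011101110 to get c = 001111011101110.


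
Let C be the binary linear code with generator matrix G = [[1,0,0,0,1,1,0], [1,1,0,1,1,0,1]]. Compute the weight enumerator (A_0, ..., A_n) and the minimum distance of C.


Weight distribution: A_0 = 1, A_3 = 1, A_4 = 1, A_5 = 1. Minimum distance d = 3.

Enumerate all 2^2 = 4 messages m ∈ F_2^2.
For each, compute codeword c = mG in F_2^7, then tally its weight.
  m = 00 → c = 0000000, weight = 0.
  m = 10 → c = 1000110, weight = 3.
  m = 01 → c = 1101101, weight = 5.
  m = 11 → c = 0101011, weight = 4.
Tally weights:
  weight 0: 1 codewords.
  weight 3: 1 codewords.
  weight 4: 1 codewords.
  weight 5: 1 codewords.
Minimum distance d = smallest w > 0 with A_w > 0 = 3.
Sanity: Σ A_w = 4 = 2^2 = 4 ✓.


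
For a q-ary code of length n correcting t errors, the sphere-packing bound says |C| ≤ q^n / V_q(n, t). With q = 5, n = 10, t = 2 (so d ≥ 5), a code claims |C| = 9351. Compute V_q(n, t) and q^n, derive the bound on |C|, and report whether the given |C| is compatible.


V_q(n, t) = 761, q^n = 9765625, Hamming bound = 12832, |C| = 9351 ≤ bound (satisfied).

Step 1: Compute V_q(n, t) = Σ_{j=0}^2 C(n, j) (q−1)^j.
  j = 0: C(10,0)·(4)^0 = 1·1 = 1.
  j = 1: C(10,1)·(4)^1 = 10·4 = 40.
  j = 2: C(10,2)·(4)^2 = 45·16 = 720.
  V_q(n, t) = 1 + 40 + 720 = 761.
Step 2: q^n = 5^10 = 9765625.
Step 3: Hamming bound ⌊q^n / V_q(n,t)⌋ = ⌊9765625/761⌋ = 12832.
Step 4: Compare |C| = 9351 to 12832: satisfied.
The claimed |C| lies below the Hamming bound.


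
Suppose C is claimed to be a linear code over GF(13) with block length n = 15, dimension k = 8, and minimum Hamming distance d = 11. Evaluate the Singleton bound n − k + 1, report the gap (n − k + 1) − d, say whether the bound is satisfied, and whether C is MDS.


Singleton RHS = n − k + 1 = 8, slack = -3, bound violated (no such code; not MDS).

Singleton bound: d ≤ n − k + 1.
Here n = 15, k = 8, so n − k + 1 = 8.
Given d = 11, check d ≤ 8: NO.
Slack = (n − k + 1) − d = -3.
The slack is negative: d = 11 exceeds n − k + 1 = 8 by 3, so the Singleton bound is violated and no linear [15, 8, 11]_13 code can exist. In particular it is not MDS (MDS requires d = n − k + 1 exactly).
Description: the claimed parameters are [15, 8, 11]_13; such a code would be impossible (violates the Singleton bound).


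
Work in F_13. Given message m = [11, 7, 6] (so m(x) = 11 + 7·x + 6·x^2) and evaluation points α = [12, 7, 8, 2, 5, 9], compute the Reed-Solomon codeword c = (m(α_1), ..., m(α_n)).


c = [10, 3, 9, 10, 1, 1]

Message polynomial: m(x) = 11 + 7·x + 6·x^2 (mod 13).
For each evaluation point α_i, compute m(α_i) mod 13:
  α_1 = 12: Horner steps 6 → 1 → 10, so m(12) = 10.
  α_2 = 7: Horner steps 6 → 10 → 3, so m(7) = 3.
  α_3 = 8: Horner steps 6 → 3 → 9, so m(8) = 9.
  α_4 = 2: Horner steps 6 → 6 → 10, so m(2) = 10.
  α_5 = 5: Horner steps 6 → 11 → 1, so m(5) = 1.
  α_6 = 9: Horner steps 6 → 9 → 1, so m(9) = 1.
Codeword c = [10, 3, 9, 10, 1, 1] ∈ F_13^6.


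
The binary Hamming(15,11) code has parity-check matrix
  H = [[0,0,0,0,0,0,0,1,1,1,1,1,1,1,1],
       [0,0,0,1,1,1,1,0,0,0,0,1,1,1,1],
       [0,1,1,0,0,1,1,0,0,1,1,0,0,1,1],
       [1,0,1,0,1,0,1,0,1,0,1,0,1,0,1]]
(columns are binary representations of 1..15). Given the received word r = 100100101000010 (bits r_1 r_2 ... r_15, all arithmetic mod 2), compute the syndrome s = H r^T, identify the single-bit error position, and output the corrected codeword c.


s = (0, 1, 0, 1)^T, error position = 5, corrected codeword c = 100110101000010

Compute s = H r^T mod 2 one row at a time:
  s_1 = 0 + 1 + 0 + 0 + 0 + 0 + 1 + 0 = 2 ≡ 0 (mod 2).
  s_2 = 1 + 0 + 0 + 1 + 0 + 0 + 1 + 0 = 3 ≡ 1 (mod 2).
  s_3 = 0 + 0 + 0 + 1 + 0 + 0 + 1 + 0 = 2 ≡ 0 (mod 2).
  s_4 = 1 + 0 + 0 + 1 + 1 + 0 + 0 + 0 = 3 ≡ 1 (mod 2).
s = (0, 1, 0, 1)^T — this equals column 5 of H (binary 0101), so error is at position 5.
Correct: flip bit 5 of r = 100100101000010 to get c = 100110101000010.


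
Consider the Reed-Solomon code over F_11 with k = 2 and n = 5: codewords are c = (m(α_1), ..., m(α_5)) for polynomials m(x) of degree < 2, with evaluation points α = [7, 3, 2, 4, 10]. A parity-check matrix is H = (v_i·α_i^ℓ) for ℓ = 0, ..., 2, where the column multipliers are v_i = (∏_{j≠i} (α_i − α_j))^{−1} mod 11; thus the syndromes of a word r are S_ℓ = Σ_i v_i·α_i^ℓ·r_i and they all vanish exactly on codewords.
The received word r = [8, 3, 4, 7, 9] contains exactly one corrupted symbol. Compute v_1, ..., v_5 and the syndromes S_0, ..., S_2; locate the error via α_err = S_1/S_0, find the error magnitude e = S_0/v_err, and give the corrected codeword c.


S = (9, 7, 3), error at position 3, error magnitude e = 5, c = [8, 3, 10, 7, 9].

Step 1: column multipliers v_i = (∏_{j≠i}(α_i − α_j))^{−1} mod 11.
  i = 1 (α = 7): (7−3)(7−2)(7−4)(7−10) = 4·5·3·(−3) = −180 ≡ 7, so v_1 = 7^{−1} = 8 (mod 11).
  i = 2 (α = 3): (3−7)(3−2)(3−4)(3−10) = (−4)·1·(−1)·(−7) = −28 ≡ 5, so v_2 = 5^{−1} = 9 (mod 11).
  i = 3 (α = 2): (2−7)(2−3)(2−4)(2−10) = (−5)·(−1)·(−2)·(−8) = 80 ≡ 3, so v_3 = 3^{−1} = 4 (mod 11).
  i = 4 (α = 4): (4−7)(4−3)(4−2)(4−10) = (−3)·1·2·(−6) = 36 ≡ 3, so v_4 = 3^{−1} = 4 (mod 11).
  i = 5 (α = 10): (10−7)(10−3)(10−2)(10−4) = 3·7·8·6 = 1008 ≡ 7, so v_5 = 7^{−1} = 8 (mod 11).
  v = [8, 9, 4, 4, 8].
Step 2: syndromes of r = [8, 3, 4, 7, 9] (all sums mod 11).
  S_0 = Σ v_i r_i = 8·8 + 9·3 + 4·4 + 4·7 + 8·9 = 207 ≡ 9.
  S_1 = Σ v_i α_i r_i = 8·7·8 + 9·3·3 + 4·2·4 + 4·4·7 + 8·10·9 = 1393 ≡ 7.
  α_i^2 mod 11 = [5, 9, 4, 5, 1].
  S_2 = Σ v_i α_i^2 r_i = 8·5·8 + 9·9·3 + 4·4·4 + 4·5·7 + 8·1·9 = 839 ≡ 3.
  S = (9, 7, 3) ≠ 0, so r is not a codeword (an error is present).
Step 3: locate the error. For a single error e at position i, S_ℓ = v_i·e·α_i^ℓ, so α_err = S_1/S_0.
  S_0^{−1} = 9^{−1} = 5 (mod 11), so α_err = 7·5 = 35 ≡ 2 = α_3. Error position i = 3.
  Consistency check: S_2/S_1 = 3·8 = 24 ≡ 2 = α_err ✓ (single-error assumption holds).
Step 4: error magnitude e = S_0/v_3 = S_0·∏_{j≠3}(α_3 − α_j) = 9·3 = 27 ≡ 5 (mod 11).
Step 5: correct position 3: c_3 = r_3 − e = 4 − 5 ≡ 10 (mod 11). Hence c = [8, 3, 10, 7, 9].
  Check: interpolating c through the α_i gives m(x) = 2 + 4·x (degree < 2) with m(α_i) = c_i for every i, so c is indeed a codeword.


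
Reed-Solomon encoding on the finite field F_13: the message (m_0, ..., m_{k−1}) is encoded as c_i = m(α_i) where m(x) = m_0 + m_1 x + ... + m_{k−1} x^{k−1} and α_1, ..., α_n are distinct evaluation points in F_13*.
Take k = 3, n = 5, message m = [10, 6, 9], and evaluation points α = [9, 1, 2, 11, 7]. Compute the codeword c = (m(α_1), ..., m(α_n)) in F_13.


c = [0, 12, 6, 8, 12]

Message polynomial: m(x) = 10 + 6·x + 9·x^2 (mod 13).
For each evaluation point α_i, compute m(α_i) mod 13:
  α_1 = 9: Horner steps 9 → 9 → 0, so m(9) = 0.
  α_2 = 1: Horner steps 9 → 2 → 12, so m(1) = 12.
  α_3 = 2: Horner steps 9 → 11 → 6, so m(2) = 6.
  α_4 = 11: Horner steps 9 → 1 → 8, so m(11) = 8.
  α_5 = 7: Horner steps 9 → 4 → 12, so m(7) = 12.
Codeword c = [0, 12, 6, 8, 12] ∈ F_13^5.


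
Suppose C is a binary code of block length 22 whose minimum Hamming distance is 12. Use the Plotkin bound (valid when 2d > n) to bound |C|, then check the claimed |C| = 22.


Plotkin bound M ≤ 12; given |C| = 22 > bound (violated).

Check applicability: 2d = 24, n = 22.
2d − n = 2 > 0, so Plotkin applies.
Compute d/(2d−n) = 12/2 ≈ 6.0000.
⌊d/(2d−n)⌋ = 6.
Plotkin bound: M ≤ 2·6 = 12.
Given |C| = 22, check: VIOLATED.
This |C| is above the Plotkin bound, so no binary code with n = 22, d = 12 and 22 codewords exists.


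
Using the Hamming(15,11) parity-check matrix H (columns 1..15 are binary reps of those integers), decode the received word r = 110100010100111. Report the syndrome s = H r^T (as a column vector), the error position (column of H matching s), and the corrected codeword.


s = (1, 0, 0, 1)^T, error position = 9, corrected codeword c = 110100011100111

Compute s = H r^T mod 2 one row at a time:
  s_1 = 1 + 0 + 1 + 0 + 0 + 1 + 1 + 1 = 5 ≡ 1 (mod 2).
  s_2 = 1 + 0 + 0 + 0 + 0 + 1 + 1 + 1 = 4 ≡ 0 (mod 2).
  s_3 = 1 + 0 + 0 + 0 + 1 + 0 + 1 + 1 = 4 ≡ 0 (mod 2).
  s_4 = 1 + 0 + 0 + 0 + 0 + 0 + 1 + 1 = 3 ≡ 1 (mod 2).
s = (1, 0, 0, 1)^T — this equals column 9 of H (binary 1001), so error is at position 9.
Correct: flip bit 9 of r = 110100010100111 to get c = 110100011100111.


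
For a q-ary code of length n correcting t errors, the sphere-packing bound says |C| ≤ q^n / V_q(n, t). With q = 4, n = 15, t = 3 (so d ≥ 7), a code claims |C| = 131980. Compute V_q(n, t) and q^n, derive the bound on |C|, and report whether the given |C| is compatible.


V_q(n, t) = 13276, q^n = 1073741824, Hamming bound = 80878, |C| = 131980 > bound (violated).

Step 1: Compute V_q(n, t) = Σ_{j=0}^3 C(n, j) (q−1)^j.
  j = 0: C(15,0)·(3)^0 = 1·1 = 1.
  j = 1: C(15,1)·(3)^1 = 15·3 = 45.
  j = 2: C(15,2)·(3)^2 = 105·9 = 945.
  j = 3: C(15,3)·(3)^3 = 455·27 = 12285.
  V_q(n, t) = 1 + 45 + 945 + 12285 = 13276.
Step 2: q^n = 4^15 = 1073741824.
Step 3: Hamming bound ⌊q^n / V_q(n,t)⌋ = ⌊1073741824/13276⌋ = 80878.
Step 4: Compare |C| = 131980 to 80878: violated.
The claimed |C| lies above the Hamming bound, so no 4-ary code of length 15 with d ≥ 7 can have 131980 codewords.


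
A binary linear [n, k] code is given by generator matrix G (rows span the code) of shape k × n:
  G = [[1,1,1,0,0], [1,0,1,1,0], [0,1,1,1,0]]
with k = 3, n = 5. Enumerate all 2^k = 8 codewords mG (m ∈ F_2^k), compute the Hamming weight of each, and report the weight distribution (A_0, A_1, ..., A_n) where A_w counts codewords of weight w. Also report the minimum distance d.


Weight distribution: A_0 = 1, A_1 = 1, A_2 = 3, A_3 = 3. Minimum distance d = 1.

Enumerate all 2^3 = 8 messages m ∈ F_2^3.
For each, compute codeword c = mG in F_2^5, then tally its weight.
  m = 000 → c = 00000, weight = 0.
  m = 100 → c = 11100, weight = 3.
  m = 010 → c = 10110, weight = 3.
  m = 110 → c = 01010, weight = 2.
  m = 001 → c = 01110, weight = 3.
  m = 101 → c = 10010, weight = 2.
  m = 011 → c = 11000, weight = 2.
  m = 111 → c = 00100, weight = 1.
Tally weights:
  weight 0: 1 codewords.
  weight 1: 1 codewords.
  weight 2: 3 codewords.
  weight 3: 3 codewords.
Minimum distance d = smallest w > 0 with A_w > 0 = 1.
Sanity: Σ A_w = 8 = 2^3 = 8 ✓.


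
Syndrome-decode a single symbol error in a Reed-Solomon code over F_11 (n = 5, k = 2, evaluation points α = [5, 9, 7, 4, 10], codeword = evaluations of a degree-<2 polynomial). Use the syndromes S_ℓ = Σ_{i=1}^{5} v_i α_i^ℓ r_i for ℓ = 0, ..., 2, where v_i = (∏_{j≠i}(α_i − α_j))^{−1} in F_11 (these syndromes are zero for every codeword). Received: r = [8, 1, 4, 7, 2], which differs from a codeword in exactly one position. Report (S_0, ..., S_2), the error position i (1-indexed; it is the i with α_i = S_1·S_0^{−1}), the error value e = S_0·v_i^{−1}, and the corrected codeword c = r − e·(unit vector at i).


S = (9, 8, 1), error at position 3, error magnitude e = 5, c = [8, 1, 10, 7, 2].

Step 1: column multipliers v_i = (∏_{j≠i}(α_i − α_j))^{−1} mod 11.
  i = 1 (α = 5): (5−9)(5−7)(5−4)(5−10) = (−4)·(−2)·1·(−5) = −40 ≡ 4, so v_1 = 4^{−1} = 3 (mod 11).
  i = 2 (α = 9): (9−5)(9−7)(9−4)(9−10) = 4·2·5·(−1) = −40 ≡ 4, so v_2 = 4^{−1} = 3 (mod 11).
  i = 3 (α = 7): (7−5)(7−9)(7−4)(7−10) = 2·(−2)·3·(−3) = 36 ≡ 3, so v_3 = 3^{−1} = 4 (mod 11).
  i = 4 (α = 4): (4−5)(4−9)(4−7)(4−10) = (−1)·(−5)·(−3)·(−6) = 90 ≡ 2, so v_4 = 2^{−1} = 6 (mod 11).
  i = 5 (α = 10): (10−5)(10−9)(10−7)(10−4) = 5·1·3·6 = 90 ≡ 2, so v_5 = 2^{−1} = 6 (mod 11).
  v = [3, 3, 4, 6, 6].
Step 2: syndromes of r = [8, 1, 4, 7, 2] (all sums mod 11).
  S_0 = Σ v_i r_i = 3·8 + 3·1 + 4·4 + 6·7 + 6·2 = 97 ≡ 9.
  S_1 = Σ v_i α_i r_i = 3·5·8 + 3·9·1 + 4·7·4 + 6·4·7 + 6·10·2 = 547 ≡ 8.
  α_i^2 mod 11 = [3, 4, 5, 5, 1].
  S_2 = Σ v_i α_i^2 r_i = 3·3·8 + 3·4·1 + 4·5·4 + 6·5·7 + 6·1·2 = 386 ≡ 1.
  S = (9, 8, 1) ≠ 0, so r is not a codeword (an error is present).
Step 3: locate the error. For a single error e at position i, S_ℓ = v_i·e·α_i^ℓ, so α_err = S_1/S_0.
  S_0^{−1} = 9^{−1} = 5 (mod 11), so α_err = 8·5 = 40 ≡ 7 = α_3. Error position i = 3.
  Consistency check: S_2/S_1 = 1·7 = 7 ≡ 7 = α_err ✓ (single-error assumption holds).
Step 4: error magnitude e = S_0/v_3 = S_0·∏_{j≠3}(α_3 − α_j) = 9·3 = 27 ≡ 5 (mod 11).
Step 5: correct position 3: c_3 = r_3 − e = 4 − 5 ≡ 10 (mod 11). Hence c = [8, 1, 10, 7, 2].
  Check: interpolating c through the α_i gives m(x) = 3 + 1·x (degree < 2) with m(α_i) = c_i for every i, so c is indeed a codeword.


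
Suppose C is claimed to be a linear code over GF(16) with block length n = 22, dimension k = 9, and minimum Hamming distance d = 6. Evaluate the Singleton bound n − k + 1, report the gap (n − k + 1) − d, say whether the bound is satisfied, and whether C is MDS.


Singleton RHS = n − k + 1 = 14, slack = 8, bound satisfied, not MDS.

Singleton bound: d ≤ n − k + 1.
Here n = 22, k = 9, so n − k + 1 = 14.
Given d = 6, check d ≤ 14: YES.
Slack = (n − k + 1) − d = 8.
The code is NOT MDS (slack = 8 > 0).
Description: the claimed parameters are [22, 9, 6]_16; such a code would be non-MDS.


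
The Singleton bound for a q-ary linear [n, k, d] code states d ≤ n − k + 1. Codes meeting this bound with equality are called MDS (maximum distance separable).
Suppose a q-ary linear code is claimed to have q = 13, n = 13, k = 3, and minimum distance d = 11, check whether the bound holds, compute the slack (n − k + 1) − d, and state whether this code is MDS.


Singleton RHS = n − k + 1 = 11, slack = 0, bound satisfied, MDS.

Singleton bound: d ≤ n − k + 1.
Here n = 13, k = 3, so n − k + 1 = 11.
Given d = 11, check d ≤ 11: YES.
Slack = (n − k + 1) − d = 0.
The code is MDS (slack = 0).
Description: the claimed parameters are [13, 3, 11]_13; such a code would be MDS (meets Singleton bound).


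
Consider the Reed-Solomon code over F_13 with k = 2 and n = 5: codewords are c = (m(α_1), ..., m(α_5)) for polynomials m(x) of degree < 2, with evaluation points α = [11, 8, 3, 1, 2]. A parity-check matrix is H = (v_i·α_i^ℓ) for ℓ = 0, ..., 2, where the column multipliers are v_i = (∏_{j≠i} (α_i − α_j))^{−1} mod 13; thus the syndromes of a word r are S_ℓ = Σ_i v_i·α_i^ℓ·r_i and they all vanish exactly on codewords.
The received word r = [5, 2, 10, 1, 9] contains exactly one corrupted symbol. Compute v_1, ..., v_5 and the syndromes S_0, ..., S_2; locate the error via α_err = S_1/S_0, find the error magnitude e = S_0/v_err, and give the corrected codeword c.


S = (11, 11, 11), error at position 4, error magnitude e = 6, c = [5, 2, 10, 8, 9].

Step 1: column multipliers v_i = (∏_{j≠i}(α_i − α_j))^{−1} mod 13.
  i = 1 (α = 11): (11−8)(11−3)(11−1)(11−2) = 3·8·10·9 = 2160 ≡ 2, so v_1 = 2^{−1} = 7 (mod 13).
  i = 2 (α = 8): (8−11)(8−3)(8−1)(8−2) = (−3)·5·7·6 = −630 ≡ 7, so v_2 = 7^{−1} = 2 (mod 13).
  i = 3 (α = 3): (3−11)(3−8)(3−1)(3−2) = (−8)·(−5)·2·1 = 80 ≡ 2, so v_3 = 2^{−1} = 7 (mod 13).
  i = 4 (α = 1): (1−11)(1−8)(1−3)(1−2) = (−10)·(−7)·(−2)·(−1) = 140 ≡ 10, so v_4 = 10^{−1} = 4 (mod 13).
  i = 5 (α = 2): (2−11)(2−8)(2−3)(2−1) = (−9)·(−6)·(−1)·1 = −54 ≡ 11, so v_5 = 11^{−1} = 6 (mod 13).
  v = [7, 2, 7, 4, 6].
Step 2: syndromes of r = [5, 2, 10, 1, 9] (all sums mod 13).
  S_0 = Σ v_i r_i = 7·5 + 2·2 + 7·10 + 4·1 + 6·9 = 167 ≡ 11.
  S_1 = Σ v_i α_i r_i = 7·11·5 + 2·8·2 + 7·3·10 + 4·1·1 + 6·2·9 = 739 ≡ 11.
  α_i^2 mod 13 = [4, 12, 9, 1, 4].
  S_2 = Σ v_i α_i^2 r_i = 7·4·5 + 2·12·2 + 7·9·10 + 4·1·1 + 6·4·9 = 1038 ≡ 11.
  S = (11, 11, 11) ≠ 0, so r is not a codeword (an error is present).
Step 3: locate the error. For a single error e at position i, S_ℓ = v_i·e·α_i^ℓ, so α_err = S_1/S_0.
  S_0^{−1} = 11^{−1} = 6 (mod 13), so α_err = 11·6 = 66 ≡ 1 = α_4. Error position i = 4.
  Consistency check: S_2/S_1 = 11·6 = 66 ≡ 1 = α_err ✓ (single-error assumption holds).
Step 4: error magnitude e = S_0/v_4 = S_0·∏_{j≠4}(α_4 − α_j) = 11·10 = 110 ≡ 6 (mod 13).
Step 5: correct position 4: c_4 = r_4 − e = 1 − 6 ≡ 8 (mod 13). Hence c = [5, 2, 10, 8, 9].
  Check: interpolating c through the α_i gives m(x) = 7 + 1·x (degree < 2) with m(α_i) = c_i for every i, so c is indeed a codeword.


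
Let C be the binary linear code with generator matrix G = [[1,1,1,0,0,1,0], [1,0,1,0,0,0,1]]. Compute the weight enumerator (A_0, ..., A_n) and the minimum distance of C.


Weight distribution: A_0 = 1, A_3 = 2, A_4 = 1. Minimum distance d = 3.

Enumerate all 2^2 = 4 messages m ∈ F_2^2.
For each, compute codeword c = mG in F_2^7, then tally its weight.
  m = 00 → c = 0000000, weight = 0.
  m = 10 → c = 1110010, weight = 4.
  m = 01 → c = 1010001, weight = 3.
  m = 11 → c = 0100011, weight = 3.
Tally weights:
  weight 0: 1 codewords.
  weight 3: 2 codewords.
  weight 4: 1 codewords.
Minimum distance d = smallest w > 0 with A_w > 0 = 3.
Sanity: Σ A_w = 4 = 2^2 = 4 ✓.


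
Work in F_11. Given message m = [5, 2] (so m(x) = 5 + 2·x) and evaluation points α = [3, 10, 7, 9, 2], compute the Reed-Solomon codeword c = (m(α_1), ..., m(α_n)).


c = [0, 3, 8, 1, 9]

Message polynomial: m(x) = 5 + 2·x (mod 11).
For each evaluation point α_i, compute m(α_i) mod 11:
  α_1 = 3: Horner steps 2 → 0, so m(3) = 0.
  α_2 = 10: Horner steps 2 → 3, so m(10) = 3.
  α_3 = 7: Horner steps 2 → 8, so m(7) = 8.
  α_4 = 9: Horner steps 2 → 1, so m(9) = 1.
  α_5 = 2: Horner steps 2 → 9, so m(2) = 9.
Codeword c = [0, 3, 8, 1, 9] ∈ F_11^5.


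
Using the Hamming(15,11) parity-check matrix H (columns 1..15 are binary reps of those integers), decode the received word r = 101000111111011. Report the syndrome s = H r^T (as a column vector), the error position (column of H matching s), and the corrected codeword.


s = (1, 0, 0, 0)^T, error position = 8, corrected codeword c = 101000101111011

Compute s = H r^T mod 2 one row at a time:
  s_1 = 1 + 1 + 1 + 1 + 1 + 0 + 1 + 1 = 7 ≡ 1 (mod 2).
  s_2 = 0 + 0 + 0 + 1 + 1 + 0 + 1 + 1 = 4 ≡ 0 (mod 2).
  s_3 = 0 + 1 + 0 + 1 + 1 + 1 + 1 + 1 = 6 ≡ 0 (mod 2).
  s_4 = 1 + 1 + 0 + 1 + 1 + 1 + 0 + 1 = 6 ≡ 0 (mod 2).
s = (1, 0, 0, 0)^T — this equals column 8 of H (binary 1000), so error is at position 8.
Correct: flip bit 8 of r = 101000111111011 to get c = 101000101111011.


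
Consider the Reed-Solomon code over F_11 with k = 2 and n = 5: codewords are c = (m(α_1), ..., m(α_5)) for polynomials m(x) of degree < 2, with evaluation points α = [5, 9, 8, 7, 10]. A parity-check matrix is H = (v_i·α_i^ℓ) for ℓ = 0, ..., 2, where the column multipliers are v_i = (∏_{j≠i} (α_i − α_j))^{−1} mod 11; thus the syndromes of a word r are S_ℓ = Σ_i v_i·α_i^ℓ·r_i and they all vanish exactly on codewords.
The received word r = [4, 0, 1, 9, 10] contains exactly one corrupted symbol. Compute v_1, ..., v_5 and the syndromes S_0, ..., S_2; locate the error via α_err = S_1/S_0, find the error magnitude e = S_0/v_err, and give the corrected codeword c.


S = (4, 6, 9), error at position 4, error magnitude e = 7, c = [4, 0, 1, 2, 10].

Step 1: column multipliers v_i = (∏_{j≠i}(α_i − α_j))^{−1} mod 11.
  i = 1 (α = 5): (5−9)(5−8)(5−7)(5−10) = (−4)·(−3)·(−2)·(−5) = 120 ≡ 10, so v_1 = 10^{−1} = 10 (mod 11).
  i = 2 (α = 9): (9−5)(9−8)(9−7)(9−10) = 4·1·2·(−1) = −8 ≡ 3, so v_2 = 3^{−1} = 4 (mod 11).
  i = 3 (α = 8): (8−5)(8−9)(8−7)(8−10) = 3·(−1)·1·(−2) = 6 ≡ 6, so v_3 = 6^{−1} = 2 (mod 11).
  i = 4 (α = 7): (7−5)(7−9)(7−8)(7−10) = 2·(−2)·(−1)·(−3) = −12 ≡ 10, so v_4 = 10^{−1} = 10 (mod 11).
  i = 5 (α = 10): (10−5)(10−9)(10−8)(10−7) = 5·1·2·3 = 30 ≡ 8, so v_5 = 8^{−1} = 7 (mod 11).
  v = [10, 4, 2, 10, 7].
Step 2: syndromes of r = [4, 0, 1, 9, 10] (all sums mod 11).
  S_0 = Σ v_i r_i = 10·4 + 4·0 + 2·1 + 10·9 + 7·10 = 202 ≡ 4.
  S_1 = Σ v_i α_i r_i = 10·5·4 + 4·9·0 + 2·8·1 + 10·7·9 + 7·10·10 = 1546 ≡ 6.
  α_i^2 mod 11 = [3, 4, 9, 5, 1].
  S_2 = Σ v_i α_i^2 r_i = 10·3·4 + 4·4·0 + 2·9·1 + 10·5·9 + 7·1·10 = 658 ≡ 9.
  S = (4, 6, 9) ≠ 0, so r is not a codeword (an error is present).
Step 3: locate the error. For a single error e at position i, S_ℓ = v_i·e·α_i^ℓ, so α_err = S_1/S_0.
  S_0^{−1} = 4^{−1} = 3 (mod 11), so α_err = 6·3 = 18 ≡ 7 = α_4. Error position i = 4.
  Consistency check: S_2/S_1 = 9·2 = 18 ≡ 7 = α_err ✓ (single-error assumption holds).
Step 4: error magnitude e = S_0/v_4 = S_0·∏_{j≠4}(α_4 − α_j) = 4·10 = 40 ≡ 7 (mod 11).
Step 5: correct position 4: c_4 = r_4 − e = 9 − 7 ≡ 2 (mod 11). Hence c = [4, 0, 1, 2, 10].
  Check: interpolating c through the α_i gives m(x) = 9 + 10·x (degree < 2) with m(α_i) = c_i for every i, so c is indeed a codeword.


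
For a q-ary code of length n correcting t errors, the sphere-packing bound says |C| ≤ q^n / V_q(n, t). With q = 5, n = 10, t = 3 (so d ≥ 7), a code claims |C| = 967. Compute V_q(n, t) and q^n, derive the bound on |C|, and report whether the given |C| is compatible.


V_q(n, t) = 8441, q^n = 9765625, Hamming bound = 1156, |C| = 967 ≤ bound (satisfied).

Step 1: Compute V_q(n, t) = Σ_{j=0}^3 C(n, j) (q−1)^j.
  j = 0: C(10,0)·(4)^0 = 1·1 = 1.
  j = 1: C(10,1)·(4)^1 = 10·4 = 40.
  j = 2: C(10,2)·(4)^2 = 45·16 = 720.
  j = 3: C(10,3)·(4)^3 = 120·64 = 7680.
  V_q(n, t) = 1 + 40 + 720 + 7680 = 8441.
Step 2: q^n = 5^10 = 9765625.
Step 3: Hamming bound ⌊q^n / V_q(n,t)⌋ = ⌊9765625/8441⌋ = 1156.
Step 4: Compare |C| = 967 to 1156: satisfied.
The claimed |C| lies below the Hamming bound.


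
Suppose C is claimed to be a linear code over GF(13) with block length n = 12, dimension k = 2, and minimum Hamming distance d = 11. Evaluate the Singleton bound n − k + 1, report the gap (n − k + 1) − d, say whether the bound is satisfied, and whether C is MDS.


Singleton RHS = n − k + 1 = 11, slack = 0, bound satisfied, MDS.

Singleton bound: d ≤ n − k + 1.
Here n = 12, k = 2, so n − k + 1 = 11.
Given d = 11, check d ≤ 11: YES.
Slack = (n − k + 1) − d = 0.
The code is MDS (slack = 0).
Description: the claimed parameters are [12, 2, 11]_13; such a code would be MDS (meets Singleton bound).


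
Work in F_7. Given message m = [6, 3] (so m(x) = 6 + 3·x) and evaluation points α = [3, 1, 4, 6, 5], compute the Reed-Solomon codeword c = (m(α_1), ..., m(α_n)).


c = [1, 2, 4, 3, 0]

Message polynomial: m(x) = 6 + 3·x (mod 7).
For each evaluation point α_i, compute m(α_i) mod 7:
  α_1 = 3: Horner steps 3 → 1, so m(3) = 1.
  α_2 = 1: Horner steps 3 → 2, so m(1) = 2.
  α_3 = 4: Horner steps 3 → 4, so m(4) = 4.
  α_4 = 6: Horner steps 3 → 3, so m(6) = 3.
  α_5 = 5: Horner steps 3 → 0, so m(5) = 0.
Codeword c = [1, 2, 4, 3, 0] ∈ F_7^5.


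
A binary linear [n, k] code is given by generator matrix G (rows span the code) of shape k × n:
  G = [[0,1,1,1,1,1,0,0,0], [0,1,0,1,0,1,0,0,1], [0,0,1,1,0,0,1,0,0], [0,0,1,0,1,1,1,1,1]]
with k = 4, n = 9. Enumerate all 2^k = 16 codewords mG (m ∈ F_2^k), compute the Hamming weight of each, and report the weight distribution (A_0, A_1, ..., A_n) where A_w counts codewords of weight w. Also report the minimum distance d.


Weight distribution: A_0 = 1, A_3 = 4, A_4 = 5, A_5 = 4, A_6 = 2. Minimum distance d = 3.

Enumerate all 2^4 = 16 messages m ∈ F_2^4.
For each, compute codeword c = mG in F_2^9, then tally its weight.
  m = 0000 → c = 000000000, weight = 0.
  m = 1000 → c = 011111000, weight = 5.
  m = 0100 → c = 010101001, weight = 4.
  m = 1100 → c = 001010001, weight = 3.
  m = 0010 → c = 001100100, weight = 3.
  m = 1010 → c = 010011100, weight = 4.
  m = 0110 → c = 011001101, weight = 5.
  m = 1110 → c = 000110101, weight = 4.
  m = 0001 → c = 001011111, weight = 6.
  m = 1001 → c = 010100111, weight = 5.
  m = 0101 → c = 011110110, weight = 6.
  m = 1101 → c = 000001110, weight = 3.
  m = 0011 → c = 000111011, weight = 5.
  m = 1011 → c = 011000011, weight = 4.
  m = 0111 → c = 010010010, weight = 3.
  m = 1111 → c = 001101010, weight = 4.
Tally weights:
  weight 0: 1 codewords.
  weight 3: 4 codewords.
  weight 4: 5 codewords.
  weight 5: 4 codewords.
  weight 6: 2 codewords.
Minimum distance d = smallest w > 0 with A_w > 0 = 3.
Sanity: Σ A_w = 16 = 2^4 = 16 ✓.


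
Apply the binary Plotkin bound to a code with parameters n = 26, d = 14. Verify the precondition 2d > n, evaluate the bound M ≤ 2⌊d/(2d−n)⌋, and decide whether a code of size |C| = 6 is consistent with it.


Plotkin bound M ≤ 14; given |C| = 6 ≤ bound (satisfied).

Check applicability: 2d = 28, n = 26.
2d − n = 2 > 0, so Plotkin applies.
Compute d/(2d−n) = 14/2 ≈ 7.0000.
⌊d/(2d−n)⌋ = 7.
Plotkin bound: M ≤ 2·7 = 14.
Given |C| = 6, check: satisfied.
This |C| is below the Plotkin bound.


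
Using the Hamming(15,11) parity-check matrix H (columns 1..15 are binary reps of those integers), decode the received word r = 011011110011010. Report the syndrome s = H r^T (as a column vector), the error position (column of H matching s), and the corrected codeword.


s = (0, 1, 0, 0)^T, error position = 4, corrected codeword c = 011111110011010

Compute s = H r^T mod 2 one row at a time:
  s_1 = 1 + 0 + 0 + 1 + 1 + 0 + 1 + 0 = 4 ≡ 0 (mod 2).
  s_2 = 0 + 1 + 1 + 1 + 1 + 0 + 1 + 0 = 5 ≡ 1 (mod 2).
  s_3 = 1 + 1 + 1 + 1 + 0 + 1 + 1 + 0 = 6 ≡ 0 (mod 2).
  s_4 = 0 + 1 + 1 + 1 + 0 + 1 + 0 + 0 = 4 ≡ 0 (mod 2).
s = (0, 1, 0, 0)^T — this equals column 4 of H (binary 0100), so error is at position 4.
Correct: flip bit 4 of r = 011011110011010 to get c = 011111110011010.


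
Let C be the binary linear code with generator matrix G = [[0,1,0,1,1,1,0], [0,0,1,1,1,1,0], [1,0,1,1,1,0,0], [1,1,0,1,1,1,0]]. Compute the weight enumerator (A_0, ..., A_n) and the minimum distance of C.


Weight distribution: A_0 = 1, A_1 = 2, A_2 = 2, A_3 = 4, A_4 = 5, A_5 = 2. Minimum distance d = 1.

Enumerate all 2^4 = 16 messages m ∈ F_2^4.
For each, compute codeword c = mG in F_2^7, then tally its weight.
  m = 0000 → c = 0000000, weight = 0.
  m = 1000 → c = 0101110, weight = 4.
  m = 0100 → c = 0011110, weight = 4.
  m = 1100 → c = 0110000, weight = 2.
  m = 0010 → c = 1011100, weight = 4.
  m = 1010 → c = 1110010, weight = 4.
  m = 0110 → c = 1000010, weight = 2.
  m = 1110 → c = 1101100, weight = 4.
  m = 0001 → c = 1101110, weight = 5.
  m = 1001 → c = 1000000, weight = 1.
  m = 0101 → c = 1110000, weight = 3.
  m = 1101 → c = 1011110, weight = 5.
  m = 0011 → c = 0110010, weight = 3.
  m = 1011 → c = 0011100, weight = 3.
  m = 0111 → c = 0101100, weight = 3.
  m = 1111 → c = 0000010, weight = 1.
Tally weights:
  weight 0: 1 codewords.
  weight 1: 2 codewords.
  weight 2: 2 codewords.
  weight 3: 4 codewords.
  weight 4: 5 codewords.
  weight 5: 2 codewords.
Minimum distance d = smallest w > 0 with A_w > 0 = 1.
Sanity: Σ A_w = 16 = 2^4 = 16 ✓.


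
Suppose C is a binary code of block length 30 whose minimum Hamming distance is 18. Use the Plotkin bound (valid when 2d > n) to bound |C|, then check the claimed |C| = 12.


Plotkin bound M ≤ 6; given |C| = 12 > bound (violated).

Check applicability: 2d = 36, n = 30.
2d − n = 6 > 0, so Plotkin applies.
Compute d/(2d−n) = 18/6 ≈ 3.0000.
⌊d/(2d−n)⌋ = 3.
Plotkin bound: M ≤ 2·3 = 6.
Given |C| = 12, check: VIOLATED.
This |C| is above the Plotkin bound, so no binary code with n = 30, d = 18 and 12 codewords exists.


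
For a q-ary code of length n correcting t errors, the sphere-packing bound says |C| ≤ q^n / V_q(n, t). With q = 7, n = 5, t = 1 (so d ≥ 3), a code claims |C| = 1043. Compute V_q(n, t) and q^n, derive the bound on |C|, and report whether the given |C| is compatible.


V_q(n, t) = 31, q^n = 16807, Hamming bound = 542, |C| = 1043 > bound (violated).

Step 1: Compute V_q(n, t) = Σ_{j=0}^1 C(n, j) (q−1)^j.
  j = 0: C(5,0)·(6)^0 = 1·1 = 1.
  j = 1: C(5,1)·(6)^1 = 5·6 = 30.
  V_q(n, t) = 1 + 30 = 31.
Step 2: q^n = 7^5 = 16807.
Step 3: Hamming bound ⌊q^n / V_q(n,t)⌋ = ⌊16807/31⌋ = 542.
Step 4: Compare |C| = 1043 to 542: violated.
The claimed |C| lies above the Hamming bound, so no 7-ary code of length 5 with d ≥ 3 can have 1043 codewords.


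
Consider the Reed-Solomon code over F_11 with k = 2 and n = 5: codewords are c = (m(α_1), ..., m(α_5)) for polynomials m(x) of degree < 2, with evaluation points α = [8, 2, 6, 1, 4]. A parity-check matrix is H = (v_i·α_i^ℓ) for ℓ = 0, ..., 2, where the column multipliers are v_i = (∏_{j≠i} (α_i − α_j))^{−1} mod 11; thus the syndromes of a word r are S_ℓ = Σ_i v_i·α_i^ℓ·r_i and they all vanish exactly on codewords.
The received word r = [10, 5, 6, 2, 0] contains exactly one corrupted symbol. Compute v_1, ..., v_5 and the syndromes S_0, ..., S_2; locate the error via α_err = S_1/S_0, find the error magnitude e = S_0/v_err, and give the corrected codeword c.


S = (7, 1, 8), error at position 1, error magnitude e = 9, c = [1, 5, 6, 2, 0].

Step 1: column multipliers v_i = (∏_{j≠i}(α_i − α_j))^{−1} mod 11.
  i = 1 (α = 8): (8−2)(8−6)(8−1)(8−4) = 6·2·7·4 = 336 ≡ 6, so v_1 = 6^{−1} = 2 (mod 11).
  i = 2 (α = 2): (2−8)(2−6)(2−1)(2−4) = (−6)·(−4)·1·(−2) = −48 ≡ 7, so v_2 = 7^{−1} = 8 (mod 11).
  i = 3 (α = 6): (6−8)(6−2)(6−1)(6−4) = (−2)·4·5·2 = −80 ≡ 8, so v_3 = 8^{−1} = 7 (mod 11).
  i = 4 (α = 1): (1−8)(1−2)(1−6)(1−4) = (−7)·(−1)·(−5)·(−3) = 105 ≡ 6, so v_4 = 6^{−1} = 2 (mod 11).
  i = 5 (α = 4): (4−8)(4−2)(4−6)(4−1) = (−4)·2·(−2)·3 = 48 ≡ 4, so v_5 = 4^{−1} = 3 (mod 11).
  v = [2, 8, 7, 2, 3].
Step 2: syndromes of r = [10, 5, 6, 2, 0] (all sums mod 11).
  S_0 = Σ v_i r_i = 2·10 + 8·5 + 7·6 + 2·2 + 3·0 = 106 ≡ 7.
  S_1 = Σ v_i α_i r_i = 2·8·10 + 8·2·5 + 7·6·6 + 2·1·2 + 3·4·0 = 496 ≡ 1.
  α_i^2 mod 11 = [9, 4, 3, 1, 5].
  S_2 = Σ v_i α_i^2 r_i = 2·9·10 + 8·4·5 + 7·3·6 + 2·1·2 + 3·5·0 = 470 ≡ 8.
  S = (7, 1, 8) ≠ 0, so r is not a codeword (an error is present).
Step 3: locate the error. For a single error e at position i, S_ℓ = v_i·e·α_i^ℓ, so α_err = S_1/S_0.
  S_0^{−1} = 7^{−1} = 8 (mod 11), so α_err = 1·8 = 8 ≡ 8 = α_1. Error position i = 1.
  Consistency check: S_2/S_1 = 8·1 = 8 ≡ 8 = α_err ✓ (single-error assumption holds).
Step 4: error magnitude e = S_0/v_1 = S_0·∏_{j≠1}(α_1 − α_j) = 7·6 = 42 ≡ 9 (mod 11).
Step 5: correct position 1: c_1 = r_1 − e = 10 − 9 ≡ 1 (mod 11). Hence c = [1, 5, 6, 2, 0].
  Check: interpolating c through the α_i gives m(x) = 10 + 3·x (degree < 2) with m(α_i) = c_i for every i, so c is indeed a codeword.


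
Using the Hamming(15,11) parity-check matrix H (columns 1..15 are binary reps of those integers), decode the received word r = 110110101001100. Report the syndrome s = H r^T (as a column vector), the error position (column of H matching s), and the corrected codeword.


s = (1, 1, 0, 1)^T, error position = 13, corrected codeword c = 110110101001000

Compute s = H r^T mod 2 one row at a time:
  s_1 = 0 + 1 + 0 + 0 + 1 + 1 + 0 + 0 = 3 ≡ 1 (mod 2).
  s_2 = 1 + 1 + 0 + 1 + 1 + 1 + 0 + 0 = 5 ≡ 1 (mod 2).
  s_3 = 1 + 0 + 0 + 1 + 0 + 0 + 0 + 0 = 2 ≡ 0 (mod 2).
  s_4 = 1 + 0 + 1 + 1 + 1 + 0 + 1 + 0 = 5 ≡ 1 (mod 2).
s = (1, 1, 0, 1)^T — this equals column 13 of H (binary 1101), so error is at position 13.
Correct: flip bit 13 of r = 110110101001100 to get c = 110110101001000.


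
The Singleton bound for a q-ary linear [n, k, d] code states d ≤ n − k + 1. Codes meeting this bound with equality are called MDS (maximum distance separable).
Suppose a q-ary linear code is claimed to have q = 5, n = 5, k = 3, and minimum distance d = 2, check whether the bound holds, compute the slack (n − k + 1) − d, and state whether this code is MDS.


Singleton RHS = n − k + 1 = 3, slack = 1, bound satisfied, not MDS.

Singleton bound: d ≤ n − k + 1.
Here n = 5, k = 3, so n − k + 1 = 3.
Given d = 2, check d ≤ 3: YES.
Slack = (n − k + 1) − d = 1.
The code is NOT MDS (slack = 1 > 0).
Description: the claimed parameters are [5, 3, 2]_5; such a code would be non-MDS.


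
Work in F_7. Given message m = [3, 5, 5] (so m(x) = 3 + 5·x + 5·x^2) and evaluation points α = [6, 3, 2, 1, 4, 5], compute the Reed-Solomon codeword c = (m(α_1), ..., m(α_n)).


c = [3, 0, 5, 6, 5, 6]

Message polynomial: m(x) = 3 + 5·x + 5·x^2 (mod 7).
For each evaluation point α_i, compute m(α_i) mod 7:
  α_1 = 6: Horner steps 5 → 0 → 3, so m(6) = 3.
  α_2 = 3: Horner steps 5 → 6 → 0, so m(3) = 0.
  α_3 = 2: Horner steps 5 → 1 → 5, so m(2) = 5.
  α_4 = 1: Horner steps 5 → 3 → 6, so m(1) = 6.
  α_5 = 4: Horner steps 5 → 4 → 5, so m(4) = 5.
  α_6 = 5: Horner steps 5 → 2 → 6, so m(5) = 6.
Codeword c = [3, 0, 5, 6, 5, 6] ∈ F_7^6.


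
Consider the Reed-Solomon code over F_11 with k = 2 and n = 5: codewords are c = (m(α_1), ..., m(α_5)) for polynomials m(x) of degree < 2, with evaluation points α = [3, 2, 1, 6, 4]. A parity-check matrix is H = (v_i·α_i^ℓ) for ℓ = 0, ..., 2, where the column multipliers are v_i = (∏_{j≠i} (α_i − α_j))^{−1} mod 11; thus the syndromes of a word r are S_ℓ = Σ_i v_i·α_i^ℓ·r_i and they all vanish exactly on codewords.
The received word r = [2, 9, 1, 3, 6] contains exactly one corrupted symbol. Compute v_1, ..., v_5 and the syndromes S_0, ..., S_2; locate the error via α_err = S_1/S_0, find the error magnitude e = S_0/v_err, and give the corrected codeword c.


S = (5, 5, 5), error at position 3, error magnitude e = 7, c = [2, 9, 5, 3, 6].

Step 1: column multipliers v_i = (∏_{j≠i}(α_i − α_j))^{−1} mod 11.
  i = 1 (α = 3): (3−2)(3−1)(3−6)(3−4) = 1·2·(−3)·(−1) = 6 ≡ 6, so v_1 = 6^{−1} = 2 (mod 11).
  i = 2 (α = 2): (2−3)(2−1)(2−6)(2−4) = (−1)·1·(−4)·(−2) = −8 ≡ 3, so v_2 = 3^{−1} = 4 (mod 11).
  i = 3 (α = 1): (1−3)(1−2)(1−6)(1−4) = (−2)·(−1)·(−5)·(−3) = 30 ≡ 8, so v_3 = 8^{−1} = 7 (mod 11).
  i = 4 (α = 6): (6−3)(6−2)(6−1)(6−4) = 3·4·5·2 = 120 ≡ 10, so v_4 = 10^{−1} = 10 (mod 11).
  i = 5 (α = 4): (4−3)(4−2)(4−1)(4−6) = 1·2·3·(−2) = −12 ≡ 10, so v_5 = 10^{−1} = 10 (mod 11).
  v = [2, 4, 7, 10, 10].
Step 2: syndromes of r = [2, 9, 1, 3, 6] (all sums mod 11).
  S_0 = Σ v_i r_i = 2·2 + 4·9 + 7·1 + 10·3 + 10·6 = 137 ≡ 5.
  S_1 = Σ v_i α_i r_i = 2·3·2 + 4·2·9 + 7·1·1 + 10·6·3 + 10·4·6 = 511 ≡ 5.
  α_i^2 mod 11 = [9, 4, 1, 3, 5].
  S_2 = Σ v_i α_i^2 r_i = 2·9·2 + 4·4·9 + 7·1·1 + 10·3·3 + 10·5·6 = 577 ≡ 5.
  S = (5, 5, 5) ≠ 0, so r is not a codeword (an error is present).
Step 3: locate the error. For a single error e at position i, S_ℓ = v_i·e·α_i^ℓ, so α_err = S_1/S_0.
  S_0^{−1} = 5^{−1} = 9 (mod 11), so α_err = 5·9 = 45 ≡ 1 = α_3. Error position i = 3.
  Consistency check: S_2/S_1 = 5·9 = 45 ≡ 1 = α_err ✓ (single-error assumption holds).
Step 4: error magnitude e = S_0/v_3 = S_0·∏_{j≠3}(α_3 − α_j) = 5·8 = 40 ≡ 7 (mod 11).
Step 5: correct position 3: c_3 = r_3 − e = 1 − 7 ≡ 5 (mod 11). Hence c = [2, 9, 5, 3, 6].
  Check: interpolating c through the α_i gives m(x) = 1 + 4·x (degree < 2) with m(α_i) = c_i for every i, so c is indeed a codeword.


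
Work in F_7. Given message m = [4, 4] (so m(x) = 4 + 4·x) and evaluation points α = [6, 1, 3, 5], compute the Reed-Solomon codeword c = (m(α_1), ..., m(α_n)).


c = [0, 1, 2, 3]

Message polynomial: m(x) = 4 + 4·x (mod 7).
For each evaluation point α_i, compute m(α_i) mod 7:
  α_1 = 6: Horner steps 4 → 0, so m(6) = 0.
  α_2 = 1: Horner steps 4 → 1, so m(1) = 1.
  α_3 = 3: Horner steps 4 → 2, so m(3) = 2.
  α_4 = 5: Horner steps 4 → 3, so m(5) = 3.
Codeword c = [0, 1, 2, 3] ∈ F_7^4.


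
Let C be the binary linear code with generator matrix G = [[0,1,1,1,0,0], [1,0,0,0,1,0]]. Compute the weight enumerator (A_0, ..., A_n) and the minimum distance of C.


Weight distribution: A_0 = 1, A_2 = 1, A_3 = 1, A_5 = 1. Minimum distance d = 2.

Enumerate all 2^2 = 4 messages m ∈ F_2^2.
For each, compute codeword c = mG in F_2^6, then tally its weight.
  m = 00 → c = 000000, weight = 0.
  m = 10 → c = 011100, weight = 3.
  m = 01 → c = 100010, weight = 2.
  m = 11 → c = 111110, weight = 5.
Tally weights:
  weight 0: 1 codewords.
  weight 2: 1 codewords.
  weight 3: 1 codewords.
  weight 5: 1 codewords.
Minimum distance d = smallest w > 0 with A_w > 0 = 2.
Sanity: Σ A_w = 4 = 2^2 = 4 ✓.
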